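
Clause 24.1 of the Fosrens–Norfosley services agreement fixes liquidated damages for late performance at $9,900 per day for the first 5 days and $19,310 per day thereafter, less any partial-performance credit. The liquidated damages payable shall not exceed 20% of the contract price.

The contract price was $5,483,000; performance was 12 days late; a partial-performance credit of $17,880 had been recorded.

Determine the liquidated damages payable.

$166,790

First 5 days: 5 × $9,900 = $49,500
Remaining days: (12 − 5) × $19,310 = $135,170
Accrued per-day damages: $49,500 + $135,170 = $184,670
Less partial-performance credit: $184,670 − $17,880 = $166,790
Cap: 20% of $5,483,000 = $1,096,600
Cap at $1,096,600: $166,790 is within the cap, no reduction.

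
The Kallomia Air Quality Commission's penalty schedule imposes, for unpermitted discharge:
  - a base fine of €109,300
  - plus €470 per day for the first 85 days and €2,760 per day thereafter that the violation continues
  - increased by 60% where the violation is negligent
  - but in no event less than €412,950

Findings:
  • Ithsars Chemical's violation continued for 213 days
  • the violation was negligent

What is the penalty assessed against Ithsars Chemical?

€804,048

First 85 days: 85 × €470 = €39,950
Remaining days: (213 − 85) × €2,760 = €353,280
Per-day component: €39,950 + €353,280 = €393,230
Base plus per-day: €109,300 + €393,230 = €502,530
Enhancement: 60% of €502,530 = €301,518
Enhanced fine: €502,530 + €301,518 = €804,048
Minimum €412,950: €804,048 meets the minimum, no increase.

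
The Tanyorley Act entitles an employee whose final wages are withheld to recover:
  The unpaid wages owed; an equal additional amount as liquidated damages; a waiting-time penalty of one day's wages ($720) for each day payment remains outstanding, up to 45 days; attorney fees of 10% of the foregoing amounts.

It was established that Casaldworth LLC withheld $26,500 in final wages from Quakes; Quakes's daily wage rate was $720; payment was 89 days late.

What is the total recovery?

$93,940

Liquidated damages (equal amount): $26,500
Penalty days: min(89, 45) = 45
Waiting-time penalty: 45 × $720 = $32,400
Subtotal: $26,500 + $26,500 + $32,400 = $85,400
Attorney fees: 10% of $85,400 = $8,540
Total award: $85,400 + $8,540 = $93,940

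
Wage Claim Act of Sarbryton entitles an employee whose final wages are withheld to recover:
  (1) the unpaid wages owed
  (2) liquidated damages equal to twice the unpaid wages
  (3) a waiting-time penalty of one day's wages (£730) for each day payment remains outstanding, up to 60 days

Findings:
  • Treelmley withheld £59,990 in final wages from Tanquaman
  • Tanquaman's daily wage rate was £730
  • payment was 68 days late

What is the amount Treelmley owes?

Doubled: 2 × £59,990 = £119,980
Penalty days: min(68, 60) = 60
Waiting-time penalty: 60 × £730 = £43,800
Total award: £59,990 + £119,980 + £43,800 = £223,770

£223,770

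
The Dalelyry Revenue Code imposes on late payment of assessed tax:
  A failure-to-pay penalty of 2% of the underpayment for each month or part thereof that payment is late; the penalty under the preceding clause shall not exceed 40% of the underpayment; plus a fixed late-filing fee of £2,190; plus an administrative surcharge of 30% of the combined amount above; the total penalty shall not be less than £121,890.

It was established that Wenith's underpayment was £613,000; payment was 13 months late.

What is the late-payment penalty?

Accrued rate: 2% × 13 = 26%, capped at 40% → 26%
Failure-to-pay penalty: 26% of £613,000 = £159,380
Penalty before surcharge: £159,380 + £2,190 = £161,570
Administrative surcharge: 30% of £161,570 = £48,471
Total penalty: £161,570 + £48,471 = £210,041
Minimum £121,890: £210,041 meets the minimum, no increase.

Penalty: £210,041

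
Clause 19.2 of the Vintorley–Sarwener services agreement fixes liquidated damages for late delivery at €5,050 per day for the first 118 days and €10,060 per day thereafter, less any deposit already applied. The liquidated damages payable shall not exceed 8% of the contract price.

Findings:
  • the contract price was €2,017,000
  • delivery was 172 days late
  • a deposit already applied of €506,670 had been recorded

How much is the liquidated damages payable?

First 118 days: 118 × €5,050 = €595,900
Remaining days: (172 − 118) × €10,060 = €543,240
Accrued per-day damages: €595,900 + €543,240 = €1,139,140
Less deposit already applied: €1,139,140 − €506,670 = €632,470
Cap: 8% of €2,017,000 = €161,360
Cap at €161,360: €632,470 exceeds the cap → €161,360

€161,360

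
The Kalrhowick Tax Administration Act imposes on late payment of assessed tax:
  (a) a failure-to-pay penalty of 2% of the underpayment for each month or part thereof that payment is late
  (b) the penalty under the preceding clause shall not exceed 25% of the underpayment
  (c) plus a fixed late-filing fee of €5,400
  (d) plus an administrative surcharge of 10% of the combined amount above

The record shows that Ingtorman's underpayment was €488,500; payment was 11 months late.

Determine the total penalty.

€124,157

Accrued rate: 2% × 11 = 22%, capped at 25% → 22%
Failure-to-pay penalty: 22% of €488,500 = €107,470
Penalty before surcharge: €107,470 + €5,400 = €112,870
Administrative surcharge: 10% of €112,870 = €11,287
Total penalty: €112,870 + €11,287 = €124,157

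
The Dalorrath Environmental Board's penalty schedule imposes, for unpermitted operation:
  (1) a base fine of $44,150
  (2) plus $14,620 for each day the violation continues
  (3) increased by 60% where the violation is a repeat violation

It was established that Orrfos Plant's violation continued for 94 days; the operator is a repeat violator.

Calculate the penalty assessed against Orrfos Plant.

Per-day component: 94 × $14,620 = $1,374,280
Base plus per-day: $44,150 + $1,374,280 = $1,418,430
Enhancement: 60% of $1,418,430 = $851,058
Enhanced fine: $1,418,430 + $851,058 = $2,269,488

$2,269,488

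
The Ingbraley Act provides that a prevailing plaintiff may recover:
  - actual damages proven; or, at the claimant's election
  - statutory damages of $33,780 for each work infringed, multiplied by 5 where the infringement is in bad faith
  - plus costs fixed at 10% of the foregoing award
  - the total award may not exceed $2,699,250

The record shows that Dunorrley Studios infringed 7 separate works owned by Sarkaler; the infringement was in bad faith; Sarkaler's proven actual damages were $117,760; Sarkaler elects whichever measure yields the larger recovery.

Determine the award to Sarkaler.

$1,300,530

Statutory damages: 7 × $33,780 = $236,460
Multiplied by 5: 5 × $236,460 = $1,182,300
Greater of actual damages ($117,760) or enhanced statutory damages ($1,182,300): $1,182,300
Costs: 10% of $1,182,300 = $118,230
Award plus costs: $1,182,300 + $118,230 = $1,300,530
Cap at $2,699,250: $1,300,530 is within the cap, no reduction.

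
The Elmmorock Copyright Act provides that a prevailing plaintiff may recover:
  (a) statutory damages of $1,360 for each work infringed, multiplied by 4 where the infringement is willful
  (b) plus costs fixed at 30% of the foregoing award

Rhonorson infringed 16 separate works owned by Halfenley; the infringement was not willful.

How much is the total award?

Statutory damages: 16 × $1,360 = $21,760
Infringement not willful: no ×4 enhancement.
Costs: 30% of $21,760 = $6,528
Award plus costs: $21,760 + $6,528 = $28,288

$28,288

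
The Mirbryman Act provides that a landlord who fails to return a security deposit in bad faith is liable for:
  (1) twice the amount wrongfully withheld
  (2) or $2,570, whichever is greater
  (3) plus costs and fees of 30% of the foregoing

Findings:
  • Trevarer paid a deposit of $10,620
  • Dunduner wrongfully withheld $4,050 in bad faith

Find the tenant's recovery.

$10,530

Doubled: 2 × $4,050 = $8,100
Minimum $2,570: $8,100 meets the minimum, no increase.
Costs and fees: 30% of $8,100 = $2,430
Total recovery: $8,100 + $2,430 = $10,530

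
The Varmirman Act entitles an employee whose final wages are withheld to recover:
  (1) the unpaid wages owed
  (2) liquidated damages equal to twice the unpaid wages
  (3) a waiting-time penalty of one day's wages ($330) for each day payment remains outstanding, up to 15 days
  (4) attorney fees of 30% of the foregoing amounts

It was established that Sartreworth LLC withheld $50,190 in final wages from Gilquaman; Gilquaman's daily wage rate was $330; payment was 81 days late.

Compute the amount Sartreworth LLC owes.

Doubled: 2 × $50,190 = $100,380
Penalty days: min(81, 15) = 15
Waiting-time penalty: 15 × $330 = $4,950
Subtotal: $50,190 + $100,380 + $4,950 = $155,520
Attorney fees: 30% of $155,520 = $46,656
Total award: $155,520 + $46,656 = $202,176

$202,176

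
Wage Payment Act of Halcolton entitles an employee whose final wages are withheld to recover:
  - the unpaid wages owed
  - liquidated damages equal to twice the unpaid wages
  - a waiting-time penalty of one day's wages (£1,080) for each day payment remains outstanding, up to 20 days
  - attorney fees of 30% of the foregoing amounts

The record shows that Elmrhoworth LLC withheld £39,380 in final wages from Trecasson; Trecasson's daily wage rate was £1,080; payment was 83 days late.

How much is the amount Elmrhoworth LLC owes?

Doubled: 2 × £39,380 = £78,760
Penalty days: min(83, 20) = 20
Waiting-time penalty: 20 × £1,080 = £21,600
Subtotal: £39,380 + £78,760 + £21,600 = £139,740
Attorney fees: 30% of £139,740 = £41,922
Total award: £139,740 + £41,922 = £181,662

£181,662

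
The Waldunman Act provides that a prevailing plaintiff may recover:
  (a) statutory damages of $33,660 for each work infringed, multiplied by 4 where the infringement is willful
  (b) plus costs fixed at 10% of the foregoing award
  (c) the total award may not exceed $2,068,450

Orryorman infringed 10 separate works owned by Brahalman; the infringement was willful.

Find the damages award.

Award: $1,481,040

Statutory damages: 10 × $33,660 = $336,600
Multiplied by 4: 4 × $336,600 = $1,346,400
Costs: 10% of $1,346,400 = $134,640
Award plus costs: $1,346,400 + $134,640 = $1,481,040
Cap at $2,068,450: $1,481,040 is within the cap, no reduction.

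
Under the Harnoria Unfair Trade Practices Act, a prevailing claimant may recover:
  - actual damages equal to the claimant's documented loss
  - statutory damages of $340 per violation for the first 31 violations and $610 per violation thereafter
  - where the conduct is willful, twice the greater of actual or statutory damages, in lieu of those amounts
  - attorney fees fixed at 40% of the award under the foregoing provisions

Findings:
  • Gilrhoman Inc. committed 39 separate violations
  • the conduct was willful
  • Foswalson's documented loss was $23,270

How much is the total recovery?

First 31 violations: 31 × $340 = $10,540
Remaining violations: (39 − 31) × $610 = $4,880
Statutory damages: $10,540 + $4,880 = $15,420
Greater of actual damages ($23,270) or statutory damages ($15,420): $23,270
Doubled: 2 × $23,270 = $46,540
Attorney fees: 40% of $46,540 = $18,616
Total recovery: $46,540 + $18,616 = $65,156

$65,156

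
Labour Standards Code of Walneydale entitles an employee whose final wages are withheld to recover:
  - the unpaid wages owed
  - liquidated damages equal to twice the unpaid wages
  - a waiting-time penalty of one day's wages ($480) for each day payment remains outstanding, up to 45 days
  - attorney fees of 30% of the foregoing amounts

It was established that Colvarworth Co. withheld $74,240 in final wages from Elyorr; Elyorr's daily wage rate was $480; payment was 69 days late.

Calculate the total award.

Doubled: 2 × $74,240 = $148,480
Penalty days: min(69, 45) = 45
Waiting-time penalty: 45 × $480 = $21,600
Subtotal: $74,240 + $148,480 + $21,600 = $244,320
Attorney fees: 30% of $244,320 = $73,296
Total award: $244,320 + $73,296 = $317,616

$317,616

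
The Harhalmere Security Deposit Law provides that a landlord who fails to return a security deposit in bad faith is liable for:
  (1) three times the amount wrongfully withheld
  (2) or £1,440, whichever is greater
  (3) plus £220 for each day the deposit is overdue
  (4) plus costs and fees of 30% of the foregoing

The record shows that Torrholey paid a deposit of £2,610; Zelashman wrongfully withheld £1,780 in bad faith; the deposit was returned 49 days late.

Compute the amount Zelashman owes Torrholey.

£20,956

Trebled: 3 × £1,780 = £5,340
Minimum £1,440: £5,340 meets the minimum, no increase.
Late-return penalty: 49 × £220 = £10,780
Damages plus late penalty: £5,340 + £10,780 = £16,120
Costs and fees: 30% of £16,120 = £4,836
Total recovery: £16,120 + £4,836 = £20,956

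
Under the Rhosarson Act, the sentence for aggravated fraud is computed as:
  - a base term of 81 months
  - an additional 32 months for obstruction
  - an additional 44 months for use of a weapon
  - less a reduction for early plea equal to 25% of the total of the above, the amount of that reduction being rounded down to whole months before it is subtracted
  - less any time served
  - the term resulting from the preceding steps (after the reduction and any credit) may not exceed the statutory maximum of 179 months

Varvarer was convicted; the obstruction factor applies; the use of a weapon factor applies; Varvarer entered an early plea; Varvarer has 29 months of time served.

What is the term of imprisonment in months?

Obstruction enhancement: +32 months
Use of a weapon enhancement: +44 months
Adjusted term: 81 months + 32 months + 44 months = 157 months
Early plea reduction: 25% of 157 months = 39 months (rounded down)
After reduction: 157 − 39 = 118 months
Less time served: 118 months − 29 months = 89 months
Cap at 179 months: 89 months is within the cap, no reduction.

89 months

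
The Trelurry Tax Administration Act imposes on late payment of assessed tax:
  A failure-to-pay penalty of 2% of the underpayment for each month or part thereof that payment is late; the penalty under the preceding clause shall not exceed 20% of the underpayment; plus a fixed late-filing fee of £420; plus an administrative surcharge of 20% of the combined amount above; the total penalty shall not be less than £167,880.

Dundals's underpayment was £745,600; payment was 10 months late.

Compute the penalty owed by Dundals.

£179,448

Accrued rate: 2% × 10 = 20%, capped at 20% → 20%
Failure-to-pay penalty: 20% of £745,600 = £149,120
Penalty before surcharge: £149,120 + £420 = £149,540
Administrative surcharge: 20% of £149,540 = £29,908
Total penalty: £149,540 + £29,908 = £179,448
Minimum £167,880: £179,448 meets the minimum, no increase.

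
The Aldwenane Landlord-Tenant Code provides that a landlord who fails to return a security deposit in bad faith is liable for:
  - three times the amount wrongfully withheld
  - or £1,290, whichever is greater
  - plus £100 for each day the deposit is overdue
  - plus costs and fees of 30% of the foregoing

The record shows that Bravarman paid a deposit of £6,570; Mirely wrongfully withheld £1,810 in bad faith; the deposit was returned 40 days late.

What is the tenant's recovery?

Trebled: 3 × £1,810 = £5,430
Minimum £1,290: £5,430 meets the minimum, no increase.
Late-return penalty: 40 × £100 = £4,000
Damages plus late penalty: £5,430 + £4,000 = £9,430
Costs and fees: 30% of £9,430 = £2,829
Total recovery: £9,430 + £2,829 = £12,259

£12,259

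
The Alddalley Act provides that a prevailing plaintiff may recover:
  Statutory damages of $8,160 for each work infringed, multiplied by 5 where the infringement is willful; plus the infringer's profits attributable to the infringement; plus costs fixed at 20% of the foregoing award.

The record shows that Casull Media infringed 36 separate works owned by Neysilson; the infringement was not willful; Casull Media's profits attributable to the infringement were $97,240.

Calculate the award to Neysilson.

$469,200

Statutory damages: 36 × $8,160 = $293,760
Infringement not willful: no ×5 enhancement.
Combined award: $293,760 + $97,240 = $391,000
Costs: 20% of $391,000 = $78,200
Award plus costs: $391,000 + $78,200 = $469,200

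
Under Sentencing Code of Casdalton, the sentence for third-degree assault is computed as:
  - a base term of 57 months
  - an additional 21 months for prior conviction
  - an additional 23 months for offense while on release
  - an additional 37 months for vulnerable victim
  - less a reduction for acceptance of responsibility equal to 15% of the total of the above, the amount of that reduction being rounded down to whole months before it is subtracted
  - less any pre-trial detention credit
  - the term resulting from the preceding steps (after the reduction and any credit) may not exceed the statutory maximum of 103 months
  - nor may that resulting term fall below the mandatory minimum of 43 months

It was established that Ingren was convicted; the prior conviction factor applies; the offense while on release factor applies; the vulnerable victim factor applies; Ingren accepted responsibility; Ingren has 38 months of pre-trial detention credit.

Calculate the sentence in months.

80 months

Prior conviction enhancement: +21 months
Offense while on release enhancement: +23 months
Vulnerable victim enhancement: +37 months
Adjusted term: 57 months + 21 months + 23 months + 37 months = 138 months
Acceptance of responsibility reduction: 15% of 138 months = 20 months (rounded down)
After reduction: 138 − 20 = 118 months
Less pre-trial detention credit: 118 months − 38 months = 80 months
Cap at 103 months: 80 months is within the cap, no reduction.
Minimum 43 months: 80 months meets the minimum, no increase.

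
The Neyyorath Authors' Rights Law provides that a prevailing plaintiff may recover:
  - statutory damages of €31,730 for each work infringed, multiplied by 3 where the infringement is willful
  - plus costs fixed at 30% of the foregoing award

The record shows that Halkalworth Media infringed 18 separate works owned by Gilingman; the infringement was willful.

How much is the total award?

Award: €2,227,446

Statutory damages: 18 × €31,730 = €571,140
Trebled: 3 × €571,140 = €1,713,420
Costs: 30% of €1,713,420 = €514,026
Award plus costs: €1,713,420 + €514,026 = €2,227,446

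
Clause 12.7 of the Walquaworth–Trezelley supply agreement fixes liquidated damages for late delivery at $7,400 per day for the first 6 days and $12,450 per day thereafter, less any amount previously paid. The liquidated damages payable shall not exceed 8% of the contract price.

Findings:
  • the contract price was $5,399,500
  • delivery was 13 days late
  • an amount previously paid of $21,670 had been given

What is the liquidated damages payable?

First 6 days: 6 × $7,400 = $44,400
Remaining days: (13 − 6) × $12,450 = $87,150
Accrued per-day damages: $44,400 + $87,150 = $131,550
Less amount previously paid: $131,550 − $21,670 = $109,880
Cap: 8% of $5,399,500 = $431,960
Cap at $431,960: $109,880 is within the cap, no reduction.

$109,880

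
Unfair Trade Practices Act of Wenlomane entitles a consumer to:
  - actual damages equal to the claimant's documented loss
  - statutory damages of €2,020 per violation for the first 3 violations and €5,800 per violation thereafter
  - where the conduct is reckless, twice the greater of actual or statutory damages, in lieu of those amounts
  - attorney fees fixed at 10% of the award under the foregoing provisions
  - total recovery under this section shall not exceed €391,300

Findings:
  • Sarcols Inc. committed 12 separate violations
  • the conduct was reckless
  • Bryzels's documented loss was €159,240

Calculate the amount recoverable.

€350,328

First 3 violations: 3 × €2,020 = €6,060
Remaining violations: (12 − 3) × €5,800 = €52,200
Statutory damages: €6,060 + €52,200 = €58,260
Greater of actual damages (€159,240) or statutory damages (€58,260): €159,240
Doubled: 2 × €159,240 = €318,480
Attorney fees: 10% of €318,480 = €31,848
Total before cap: €318,480 + €31,848 = €350,328
Cap at €391,300: €350,328 is within the cap, no reduction.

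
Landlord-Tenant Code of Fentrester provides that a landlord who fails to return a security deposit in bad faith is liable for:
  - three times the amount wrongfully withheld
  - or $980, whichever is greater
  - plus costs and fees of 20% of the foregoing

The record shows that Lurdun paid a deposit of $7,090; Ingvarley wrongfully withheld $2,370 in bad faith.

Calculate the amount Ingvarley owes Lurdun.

Recovery: $8,532

Trebled: 3 × $2,370 = $7,110
Minimum $980: $7,110 meets the minimum, no increase.
Costs and fees: 20% of $7,110 = $1,422
Total recovery: $7,110 + $1,422 = $8,532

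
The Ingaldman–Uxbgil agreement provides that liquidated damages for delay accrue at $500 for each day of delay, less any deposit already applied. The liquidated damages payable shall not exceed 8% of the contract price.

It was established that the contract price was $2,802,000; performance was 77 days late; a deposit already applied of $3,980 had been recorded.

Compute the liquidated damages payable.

$34,520

Per-day damages: 77 × $500 = $38,500
Less deposit already applied: $38,500 − $3,980 = $34,520
Cap: 8% of $2,802,000 = $224,160
Cap at $224,160: $34,520 is within the cap, no reduction.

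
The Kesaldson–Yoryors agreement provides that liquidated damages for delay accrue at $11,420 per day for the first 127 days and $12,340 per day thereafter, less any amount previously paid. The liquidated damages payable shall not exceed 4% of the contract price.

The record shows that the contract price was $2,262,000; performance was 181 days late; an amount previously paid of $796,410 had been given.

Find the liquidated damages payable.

Liquidated damages: $90,480

First 127 days: 127 × $11,420 = $1,450,340
Remaining days: (181 − 127) × $12,340 = $666,360
Accrued per-day damages: $1,450,340 + $666,360 = $2,116,700
Less amount previously paid: $2,116,700 − $796,410 = $1,320,290
Cap: 4% of $2,262,000 = $90,480
Cap at $90,480: $1,320,290 exceeds the cap → $90,480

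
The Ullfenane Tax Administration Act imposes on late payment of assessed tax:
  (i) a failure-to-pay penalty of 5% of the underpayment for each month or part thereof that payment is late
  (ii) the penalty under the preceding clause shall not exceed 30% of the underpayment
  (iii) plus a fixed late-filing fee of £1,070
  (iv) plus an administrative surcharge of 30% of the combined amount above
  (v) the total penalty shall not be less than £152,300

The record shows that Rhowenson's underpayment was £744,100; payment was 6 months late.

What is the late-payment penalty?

£291,590

Accrued rate: 5% × 6 = 30%, capped at 30% → 30%
Failure-to-pay penalty: 30% of £744,100 = £223,230
Penalty before surcharge: £223,230 + £1,070 = £224,300
Administrative surcharge: 30% of £224,300 = £67,290
Total penalty: £224,300 + £67,290 = £291,590
Minimum £152,300: £291,590 meets the minimum, no increase.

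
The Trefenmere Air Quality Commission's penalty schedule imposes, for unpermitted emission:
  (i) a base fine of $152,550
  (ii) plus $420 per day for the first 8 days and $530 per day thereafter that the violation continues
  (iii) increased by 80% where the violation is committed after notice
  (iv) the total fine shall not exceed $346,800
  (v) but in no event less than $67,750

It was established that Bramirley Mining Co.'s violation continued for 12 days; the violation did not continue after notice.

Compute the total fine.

$158,030

First 8 days: 8 × $420 = $3,360
Remaining days: (12 − 8) × $530 = $2,120
Per-day component: $3,360 + $2,120 = $5,480
Base plus per-day: $152,550 + $5,480 = $158,030
The violation did not continue after notice: no 80% increase.
Cap at $346,800: $158,030 is within the cap, no reduction.
Minimum $67,750: $158,030 meets the minimum, no increase.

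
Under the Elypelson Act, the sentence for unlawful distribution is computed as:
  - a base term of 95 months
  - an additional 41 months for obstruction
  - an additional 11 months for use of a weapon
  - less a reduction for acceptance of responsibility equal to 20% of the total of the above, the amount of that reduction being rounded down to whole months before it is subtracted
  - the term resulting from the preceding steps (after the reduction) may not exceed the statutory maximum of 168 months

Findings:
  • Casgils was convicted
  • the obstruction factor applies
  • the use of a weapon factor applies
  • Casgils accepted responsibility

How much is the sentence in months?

Sentence: 118 months

Obstruction enhancement: +41 months
Use of a weapon enhancement: +11 months
Adjusted term: 95 months + 41 months + 11 months = 147 months
Acceptance of responsibility reduction: 20% of 147 months = 29 months (rounded down)
After reduction: 147 − 29 = 118 months
Cap at 168 months: 118 months is within the cap, no reduction.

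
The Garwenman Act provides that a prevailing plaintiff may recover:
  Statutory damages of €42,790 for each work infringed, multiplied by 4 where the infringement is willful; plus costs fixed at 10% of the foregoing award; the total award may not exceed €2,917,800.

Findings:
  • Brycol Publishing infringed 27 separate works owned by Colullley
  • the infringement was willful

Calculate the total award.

Statutory damages: 27 × €42,790 = €1,155,330
Multiplied by 4: 4 × €1,155,330 = €4,621,320
Costs: 10% of €4,621,320 = €462,132
Award plus costs: €4,621,320 + €462,132 = €5,083,452
Cap at €2,917,800: €5,083,452 exceeds the cap → €2,917,800

€2,917,800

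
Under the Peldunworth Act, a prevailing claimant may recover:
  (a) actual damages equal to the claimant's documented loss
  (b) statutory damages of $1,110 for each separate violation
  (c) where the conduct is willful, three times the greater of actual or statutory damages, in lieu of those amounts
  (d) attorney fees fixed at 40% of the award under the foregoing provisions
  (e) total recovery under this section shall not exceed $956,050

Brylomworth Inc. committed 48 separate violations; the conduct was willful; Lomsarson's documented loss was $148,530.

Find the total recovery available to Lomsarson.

$623,826

Statutory damages: 48 × $1,110 = $53,280
Greater of actual damages ($148,530) or statutory damages ($53,280): $148,530
Trebled: 3 × $148,530 = $445,590
Attorney fees: 40% of $445,590 = $178,236
Total before cap: $445,590 + $178,236 = $623,826
Cap at $956,050: $623,826 is within the cap, no reduction.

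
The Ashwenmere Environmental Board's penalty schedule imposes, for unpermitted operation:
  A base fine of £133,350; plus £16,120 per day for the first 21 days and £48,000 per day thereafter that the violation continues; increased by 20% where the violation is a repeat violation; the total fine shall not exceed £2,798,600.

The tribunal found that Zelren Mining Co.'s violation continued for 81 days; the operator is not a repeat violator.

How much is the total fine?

First 21 days: 21 × £16,120 = £338,520
Remaining days: (81 − 21) × £48,000 = £2,880,000
Per-day component: £338,520 + £2,880,000 = £3,218,520
Base plus per-day: £133,350 + £3,218,520 = £3,351,870
The operator is not a repeat violator: no 20% increase.
Cap at £2,798,600: £3,351,870 exceeds the cap → £2,798,600

£2,798,600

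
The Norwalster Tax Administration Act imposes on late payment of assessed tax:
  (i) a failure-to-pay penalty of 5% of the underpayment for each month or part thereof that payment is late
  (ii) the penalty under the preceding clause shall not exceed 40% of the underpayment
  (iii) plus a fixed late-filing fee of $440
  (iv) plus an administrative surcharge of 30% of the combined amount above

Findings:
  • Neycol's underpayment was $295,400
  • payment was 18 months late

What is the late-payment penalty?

Accrued rate: 5% × 18 = 90%, capped at 40% → 40%
Failure-to-pay penalty: 40% of $295,400 = $118,160
Penalty before surcharge: $118,160 + $440 = $118,600
Administrative surcharge: 30% of $118,600 = $35,580
Total penalty: $118,600 + $35,580 = $154,180

$154,180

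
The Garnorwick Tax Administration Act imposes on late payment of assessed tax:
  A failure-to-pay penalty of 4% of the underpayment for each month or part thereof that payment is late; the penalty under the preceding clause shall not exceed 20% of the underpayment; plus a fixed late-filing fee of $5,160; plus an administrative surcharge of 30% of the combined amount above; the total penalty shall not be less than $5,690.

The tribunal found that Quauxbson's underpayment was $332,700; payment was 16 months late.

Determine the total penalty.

Accrued rate: 4% × 16 = 64%, capped at 20% → 20%
Failure-to-pay penalty: 20% of $332,700 = $66,540
Penalty before surcharge: $66,540 + $5,160 = $71,700
Administrative surcharge: 30% of $71,700 = $21,510
Total penalty: $71,700 + $21,510 = $93,210
Minimum $5,690: $93,210 meets the minimum, no increase.

$93,210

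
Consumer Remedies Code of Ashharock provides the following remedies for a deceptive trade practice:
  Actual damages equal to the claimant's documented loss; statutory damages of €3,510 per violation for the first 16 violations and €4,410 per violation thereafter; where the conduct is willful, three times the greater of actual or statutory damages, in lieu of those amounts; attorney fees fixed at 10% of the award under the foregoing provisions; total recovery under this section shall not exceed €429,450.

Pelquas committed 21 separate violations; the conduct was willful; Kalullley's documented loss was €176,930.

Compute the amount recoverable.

First 16 violations: 16 × €3,510 = €56,160
Remaining violations: (21 − 16) × €4,410 = €22,050
Statutory damages: €56,160 + €22,050 = €78,210
Greater of actual damages (€176,930) or statutory damages (€78,210): €176,930
Trebled: 3 × €176,930 = €530,790
Attorney fees: 10% of €530,790 = €53,079
Total before cap: €530,790 + €53,079 = €583,869
Cap at €429,450: €583,869 exceeds the cap → €429,450

€429,450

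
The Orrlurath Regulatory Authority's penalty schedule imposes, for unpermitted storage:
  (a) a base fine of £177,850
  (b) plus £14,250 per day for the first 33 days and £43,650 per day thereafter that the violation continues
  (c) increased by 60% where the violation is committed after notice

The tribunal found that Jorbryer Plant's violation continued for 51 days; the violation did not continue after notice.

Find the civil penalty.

First 33 days: 33 × £14,250 = £470,250
Remaining days: (51 − 33) × £43,650 = £785,700
Per-day component: £470,250 + £785,700 = £1,255,950
Base plus per-day: £177,850 + £1,255,950 = £1,433,800
The violation did not continue after notice: no 60% increase.

£1,433,800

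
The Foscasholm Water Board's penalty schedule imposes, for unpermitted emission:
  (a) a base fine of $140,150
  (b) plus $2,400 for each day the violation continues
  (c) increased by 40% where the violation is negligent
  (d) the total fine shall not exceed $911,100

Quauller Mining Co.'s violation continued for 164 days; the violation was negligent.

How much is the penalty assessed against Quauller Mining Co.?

$747,250

Per-day component: 164 × $2,400 = $393,600
Base plus per-day: $140,150 + $393,600 = $533,750
Enhancement: 40% of $533,750 = $213,500
Enhanced fine: $533,750 + $213,500 = $747,250
Cap at $911,100: $747,250 is within the cap, no reduction.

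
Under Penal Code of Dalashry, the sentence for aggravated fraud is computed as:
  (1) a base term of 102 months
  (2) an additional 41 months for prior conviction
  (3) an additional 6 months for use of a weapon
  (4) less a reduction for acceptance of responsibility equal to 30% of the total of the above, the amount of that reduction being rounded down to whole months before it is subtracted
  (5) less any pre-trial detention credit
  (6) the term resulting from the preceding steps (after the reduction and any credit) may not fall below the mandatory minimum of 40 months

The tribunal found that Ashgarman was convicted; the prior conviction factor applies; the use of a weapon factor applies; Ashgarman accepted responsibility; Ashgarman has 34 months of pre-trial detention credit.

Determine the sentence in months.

71 months

Prior conviction enhancement: +41 months
Use of a weapon enhancement: +6 months
Adjusted term: 102 months + 41 months + 6 months = 149 months
Acceptance of responsibility reduction: 30% of 149 months = 44 months (rounded down)
After reduction: 149 − 44 = 105 months
Less pre-trial detention credit: 105 months − 34 months = 71 months
Minimum 40 months: 71 months meets the minimum, no increase.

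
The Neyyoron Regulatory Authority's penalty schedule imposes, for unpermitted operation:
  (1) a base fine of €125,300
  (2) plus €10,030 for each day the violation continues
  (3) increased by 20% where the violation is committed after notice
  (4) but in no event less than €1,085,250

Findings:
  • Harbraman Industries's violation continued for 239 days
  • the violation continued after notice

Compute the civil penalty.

Per-day component: 239 × €10,030 = €2,397,170
Base plus per-day: €125,300 + €2,397,170 = €2,522,470
Enhancement: 20% of €2,522,470 = €504,494
Enhanced fine: €2,522,470 + €504,494 = €3,026,964
Minimum €1,085,250: €3,026,964 meets the minimum, no increase.

€3,026,964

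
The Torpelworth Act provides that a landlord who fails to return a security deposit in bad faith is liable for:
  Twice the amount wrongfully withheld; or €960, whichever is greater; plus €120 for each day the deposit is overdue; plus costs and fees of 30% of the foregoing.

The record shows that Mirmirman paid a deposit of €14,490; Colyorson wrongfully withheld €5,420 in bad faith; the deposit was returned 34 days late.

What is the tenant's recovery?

Doubled: 2 × €5,420 = €10,840
Minimum €960: €10,840 meets the minimum, no increase.
Late-return penalty: 34 × €120 = €4,080
Damages plus late penalty: €10,840 + €4,080 = €14,920
Costs and fees: 30% of €14,920 = €4,476
Total recovery: €14,920 + €4,476 = €19,396

Recovery: €19,396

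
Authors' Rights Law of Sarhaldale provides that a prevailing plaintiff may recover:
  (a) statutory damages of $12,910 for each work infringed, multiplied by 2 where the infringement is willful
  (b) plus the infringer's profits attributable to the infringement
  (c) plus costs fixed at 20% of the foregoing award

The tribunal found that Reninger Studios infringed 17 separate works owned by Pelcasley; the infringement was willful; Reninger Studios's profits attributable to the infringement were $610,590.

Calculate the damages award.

Statutory damages: 17 × $12,910 = $219,470
Doubled: 2 × $219,470 = $438,940
Combined award: $438,940 + $610,590 = $1,049,530
Costs: 20% of $1,049,530 = $209,906
Award plus costs: $1,049,530 + $209,906 = $1,259,436

$1,259,436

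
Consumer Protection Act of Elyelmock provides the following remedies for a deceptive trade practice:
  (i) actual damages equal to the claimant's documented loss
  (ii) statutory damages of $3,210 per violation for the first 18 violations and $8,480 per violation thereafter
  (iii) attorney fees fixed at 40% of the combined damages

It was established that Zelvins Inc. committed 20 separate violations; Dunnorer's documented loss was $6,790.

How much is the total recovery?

First 18 violations: 18 × $3,210 = $57,780
Remaining violations: (20 − 18) × $8,480 = $16,960
Statutory damages: $57,780 + $16,960 = $74,740
Combined damages: $6,790 + $74,740 = $81,530
Attorney fees: 40% of $81,530 = $32,612
Total recovery: $81,530 + $32,612 = $114,142

$114,142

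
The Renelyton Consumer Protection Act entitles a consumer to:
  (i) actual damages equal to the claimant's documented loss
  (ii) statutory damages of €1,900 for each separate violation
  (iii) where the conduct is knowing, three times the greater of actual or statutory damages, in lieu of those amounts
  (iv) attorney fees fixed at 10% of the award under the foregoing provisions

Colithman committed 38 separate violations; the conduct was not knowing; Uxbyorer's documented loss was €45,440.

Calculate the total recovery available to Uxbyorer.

€129,404

Statutory damages: 38 × €1,900 = €72,200
Conduct not knowing: the in-lieu enhancement does not apply.
Actual plus statutory damages: €45,440 + €72,200 = €117,640
Attorney fees: 10% of €117,640 = €11,764
Total recovery: €117,640 + €11,764 = €129,404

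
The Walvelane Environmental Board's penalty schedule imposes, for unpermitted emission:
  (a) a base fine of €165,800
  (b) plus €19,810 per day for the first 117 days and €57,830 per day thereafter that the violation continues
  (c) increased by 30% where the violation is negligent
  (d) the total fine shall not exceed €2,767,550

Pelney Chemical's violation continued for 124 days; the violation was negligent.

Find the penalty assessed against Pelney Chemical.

€2,767,550

First 117 days: 117 × €19,810 = €2,317,770
Remaining days: (124 − 117) × €57,830 = €404,810
Per-day component: €2,317,770 + €404,810 = €2,722,580
Base plus per-day: €165,800 + €2,722,580 = €2,888,380
Enhancement: 30% of €2,888,380 = €866,514
Enhanced fine: €2,888,380 + €866,514 = €3,754,894
Cap at €2,767,550: €3,754,894 exceeds the cap → €2,767,550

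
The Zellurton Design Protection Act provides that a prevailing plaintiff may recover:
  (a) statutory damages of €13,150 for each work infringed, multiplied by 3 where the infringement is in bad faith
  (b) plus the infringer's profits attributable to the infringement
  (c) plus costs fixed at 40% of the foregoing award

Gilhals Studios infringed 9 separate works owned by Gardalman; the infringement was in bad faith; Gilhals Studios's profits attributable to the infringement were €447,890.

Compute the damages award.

€1,124,116

Statutory damages: 9 × €13,150 = €118,350
Trebled: 3 × €118,350 = €355,050
Combined award: €355,050 + €447,890 = €802,940
Costs: 40% of €802,940 = €321,176
Award plus costs: €802,940 + €321,176 = €1,124,116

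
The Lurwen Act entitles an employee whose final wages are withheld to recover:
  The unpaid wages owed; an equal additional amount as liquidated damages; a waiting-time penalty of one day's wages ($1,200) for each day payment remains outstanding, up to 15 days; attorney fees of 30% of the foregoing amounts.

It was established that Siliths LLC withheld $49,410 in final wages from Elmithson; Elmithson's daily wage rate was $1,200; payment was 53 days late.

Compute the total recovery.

Liquidated damages (equal amount): $49,410
Penalty days: min(53, 15) = 15
Waiting-time penalty: 15 × $1,200 = $18,000
Subtotal: $49,410 + $49,410 + $18,000 = $116,820
Attorney fees: 30% of $116,820 = $35,046
Total award: $116,820 + $35,046 = $151,866

$151,866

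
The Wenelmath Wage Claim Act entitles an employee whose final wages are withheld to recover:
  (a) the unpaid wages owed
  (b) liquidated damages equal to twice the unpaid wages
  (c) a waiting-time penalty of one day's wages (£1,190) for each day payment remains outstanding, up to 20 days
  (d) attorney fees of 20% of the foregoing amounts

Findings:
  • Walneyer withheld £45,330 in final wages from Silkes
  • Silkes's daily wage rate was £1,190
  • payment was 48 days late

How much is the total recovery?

Doubled: 2 × £45,330 = £90,660
Penalty days: min(48, 20) = 20
Waiting-time penalty: 20 × £1,190 = £23,800
Subtotal: £45,330 + £90,660 + £23,800 = £159,790
Attorney fees: 20% of £159,790 = £31,958
Total award: £159,790 + £31,958 = £191,748

Total award: £191,748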